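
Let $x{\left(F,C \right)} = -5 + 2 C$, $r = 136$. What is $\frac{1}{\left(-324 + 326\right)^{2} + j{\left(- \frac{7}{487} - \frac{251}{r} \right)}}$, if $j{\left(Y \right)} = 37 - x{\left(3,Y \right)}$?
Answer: $\frac{33116}{1646525} \approx 0.020113$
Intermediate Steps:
$j{\left(Y \right)} = 42 - 2 Y$ ($j{\left(Y \right)} = 37 - \left(-5 + 2 Y\right) = 42 - 2 Y$)
$\frac{1}{\left(-324 + 326\right)^{2} + j{\left(- \frac{7}{487} - \frac{251}{r} \right)}} = \frac{1}{\left(-324 + 326\right)^{2} + \left(42 - 2 \left(- \frac{7}{487} - \frac{251}{136}\right)\right)} = \frac{1}{2^{2} + \left(42 - 2 \left(\left(-7\right) \frac{1}{487} - \frac{251}{136}\right)\right)} = \frac{1}{4 + \left(42 - 2 \left(- \frac{7}{487} - \frac{251}{136}\right)\right)} = \frac{1}{4 + \left(42 - - \frac{123189}{33116}\right)} = \frac{1}{4 + \left(42 + \frac{123189}{33116}\right)} = \frac{1}{4 + \frac{1514061}{33116}} = \frac{1}{\frac{1646525}{33116}} = \frac{33116}{1646525}$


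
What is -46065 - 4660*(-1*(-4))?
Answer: -64705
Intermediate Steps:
-46065 - 4660*(-1*(-4)) = -46065 - 4660*4 = -46065 - 1*18640 = -46065 - 18640 = -64705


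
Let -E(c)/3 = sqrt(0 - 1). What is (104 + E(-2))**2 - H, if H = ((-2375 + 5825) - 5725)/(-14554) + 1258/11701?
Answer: 1840347768971/170296354 - 624*I ≈ 10807.0 - 624.0*I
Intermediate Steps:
E(c) = -3*I (E(c) = -3*sqrt(0 - 1) = -3*I)
H = 44928707/170296354 (H = (3450 - 5725)*(-1/14554) + 1258*(1/11701) = -2275*(-1/14554) + 1258/11701 = 2275/14554 + 1258/11701 = 44928707/170296354 ≈ 0.26383)
(104 + E(-2))**2 - H = (104 - 3*I)**2 - 1*44928707/170296354 = (104 - 3*I)**2 - 44928707/170296354 = -44928707/170296354 + (104 - 3*I)**2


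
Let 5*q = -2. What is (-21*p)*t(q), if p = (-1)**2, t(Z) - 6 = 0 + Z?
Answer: -588/5 ≈ -117.60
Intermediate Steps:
q = -2/5 (q = (1/5)*(-2) = -2/5 ≈ -0.40000)
t(Z) = 6 + Z (t(Z) = 6 + (0 + Z) = 6 + Z)
p = 1
(-21*p)*t(q) = (-21*1)*(6 - 2/5) = -21*28/5 = -588/5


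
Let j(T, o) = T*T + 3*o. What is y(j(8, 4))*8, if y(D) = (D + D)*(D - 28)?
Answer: 58368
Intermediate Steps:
j(T, o) = T² + 3*o
y(D) = 2*D*(-28 + D) (y(D) = (2*D)*(-28 + D) = 2*D*(-28 + D))
y(j(8, 4))*8 = (2*(8² + 3*4)*(-28 + (8² + 3*4)))*8 = (2*(64 + 12)*(-28 + (64 + 12)))*8 = (2*76*(-28 + 76))*8 = (2*76*48)*8 = 7296*8 = 58368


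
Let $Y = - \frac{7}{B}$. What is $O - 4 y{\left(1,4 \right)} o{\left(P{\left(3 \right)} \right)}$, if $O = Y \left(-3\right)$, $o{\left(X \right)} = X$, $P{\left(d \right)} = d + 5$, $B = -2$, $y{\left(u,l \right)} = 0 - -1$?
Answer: $- \frac{85}{2} \approx -42.5$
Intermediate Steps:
$y{\left(u,l \right)} = 1$ ($y{\left(u,l \right)} = 0 + 1 = 1$)
$P{\left(d \right)} = 5 + d$
$Y = \frac{7}{2}$ ($Y = - \frac{7}{-2} = \left(-7\right) \left(- \frac{1}{2}\right) = \frac{7}{2} \approx 3.5$)
$O = - \frac{21}{2}$ ($O = \frac{7}{2} \left(-3\right) = - \frac{21}{2} \approx -10.5$)
$O - 4 y{\left(1,4 \right)} o{\left(P{\left(3 \right)} \right)} = - \frac{21}{2} - 4 \cdot 1 \left(5 + 3\right) = - \frac{21}{2} - 4 \cdot 8 = - \frac{21}{2} - 32 = - \frac{85}{2}$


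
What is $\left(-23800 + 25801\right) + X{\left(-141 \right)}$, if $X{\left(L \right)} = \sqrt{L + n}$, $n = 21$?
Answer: $2001 + 2 i \sqrt{30} \approx 2001.0 + 10.954 i$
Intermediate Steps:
$X{\left(L \right)} = \sqrt{21 + L}$ ($X{\left(L \right)} = \sqrt{L + 21} = \sqrt{21 + L}$)
$\left(-23800 + 25801\right) + X{\left(-141 \right)} = \left(-23800 + 25801\right) + \sqrt{21 - 141} = 2001 + \sqrt{-120} = 2001 + 2 i \sqrt{30}$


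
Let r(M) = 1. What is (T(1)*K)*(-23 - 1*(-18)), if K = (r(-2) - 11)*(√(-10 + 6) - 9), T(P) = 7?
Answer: -3150 + 700*I ≈ -3150.0 + 700.0*I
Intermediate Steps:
K = 90 - 20*I (K = (1 - 11)*(√(-10 + 6) - 9) = -10*(√(-4) - 9) = -10*(2*I - 9) = -10*(-9 + 2*I) = 90 - 20*I ≈ 90.0 - 20.0*I)
(T(1)*K)*(-23 - 1*(-18)) = (7*(90 - 20*I))*(-23 - 1*(-18)) = (630 - 140*I)*(-23 + 18) = (630 - 140*I)*(-5) = -3150 + 700*I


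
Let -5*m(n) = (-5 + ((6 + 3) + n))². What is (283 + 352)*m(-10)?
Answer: -4572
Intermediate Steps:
m(n) = -(4 + n)²/5 (m(n) = -(-5 + ((6 + 3) + n))²/5 = -(-5 + (9 + n))²/5 = -(4 + n)²/5)
(283 + 352)*m(-10) = (283 + 352)*(-(4 - 10)²/5) = 635*(-⅕*(-6)²) = 635*(-⅕*36) = 635*(-36/5) = -4572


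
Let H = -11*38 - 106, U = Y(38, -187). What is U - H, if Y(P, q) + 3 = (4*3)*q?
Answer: -1723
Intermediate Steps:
Y(P, q) = -3 + 12*q (Y(P, q) = -3 + (4*3)*q = -3 + 12*q)
U = -2247 (U = -3 + 12*(-187) = -3 - 2244 = -2247)
H = -524 (H = -418 - 106 = -524)
U - H = -2247 - 1*(-524) = -2247 + 524 = -1723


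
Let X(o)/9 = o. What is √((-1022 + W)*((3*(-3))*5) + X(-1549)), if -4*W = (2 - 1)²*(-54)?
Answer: 3*√13974/2 ≈ 177.32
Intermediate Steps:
X(o) = 9*o
W = 27/2 (W = -(2 - 1)²*(-54)/4 = -1²*(-54)/4 = -(-54)/4 = -¼*(-54) = 27/2 ≈ 13.500)
√((-1022 + W)*((3*(-3))*5) + X(-1549)) = √((-1022 + 27/2)*((3*(-3))*5) + 9*(-1549)) = √(-(-18153)*5/2 - 13941) = √(-2017/2*(-45) - 13941) = √(90765/2 - 13941) = √(62883/2) = 3*√13974/2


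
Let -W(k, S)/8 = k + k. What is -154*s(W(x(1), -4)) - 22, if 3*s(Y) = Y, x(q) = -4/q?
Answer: -9922/3 ≈ -3307.3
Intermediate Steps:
W(k, S) = -16*k (W(k, S) = -8*(k + k) = -16*k)
s(Y) = Y/3
-154*s(W(x(1), -4)) - 22 = -154*(-(-64)/1)/3 - 22 = -154*(-(-64))/3 - 22 = -154*(-16*(-4))/3 - 22 = -154*64/3 - 22 = -9856/3 - 22 = -9922/3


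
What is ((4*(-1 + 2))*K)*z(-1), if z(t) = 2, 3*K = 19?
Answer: 152/3 ≈ 50.667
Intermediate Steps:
K = 19/3 (K = (⅓)*19 = 19/3 ≈ 6.3333)
((4*(-1 + 2))*K)*z(-1) = ((4*(-1 + 2))*(19/3))*2 = ((4*1)*(19/3))*2 = (4*(19/3))*2 = (76/3)*2 = 152/3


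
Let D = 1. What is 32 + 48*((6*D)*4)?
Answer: 1184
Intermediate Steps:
32 + 48*((6*D)*4) = 32 + 48*((6*1)*4) = 32 + 48*(6*4) = 32 + 48*24 = 32 + 1152 = 1184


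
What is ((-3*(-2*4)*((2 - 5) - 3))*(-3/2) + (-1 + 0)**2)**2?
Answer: 47089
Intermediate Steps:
((-3*(-2*4)*((2 - 5) - 3))*(-3/2) + (-1 + 0)**2)**2 = ((-(-24)*(-3 - 3))*(-3*1/2) + (-1)**2)**2 = (-(-24)*(-6)*(-3/2) + 1)**2 = (-3*48*(-3/2) + 1)**2 = (-144*(-3/2) + 1)**2 = (216 + 1)**2 = 217**2 = 47089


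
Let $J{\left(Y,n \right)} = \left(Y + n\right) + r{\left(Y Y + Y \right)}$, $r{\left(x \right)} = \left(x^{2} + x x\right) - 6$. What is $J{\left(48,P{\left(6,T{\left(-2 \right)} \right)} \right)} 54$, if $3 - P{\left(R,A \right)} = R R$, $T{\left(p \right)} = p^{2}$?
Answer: $597446118$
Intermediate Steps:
$P{\left(R,A \right)} = 3 - R^{2}$ ($P{\left(R,A \right)} = 3 - R R = 3 - R^{2}$)
$r{\left(x \right)} = -6 + 2 x^{2}$ ($r{\left(x \right)} = \left(x^{2} + x^{2}\right) - 6 = 2 x^{2} - 6 = -6 + 2 x^{2}$)
$J{\left(Y,n \right)} = -6 + Y + n + 2 \left(Y + Y^{2}\right)^{2}$ ($J{\left(Y,n \right)} = \left(Y + n\right) + \left(-6 + 2 \left(Y Y + Y\right)^{2}\right) = \left(Y + n\right) + \left(-6 + 2 \left(Y^{2} + Y\right)^{2}\right) = \left(Y + n\right) + \left(-6 + 2 \left(Y + Y^{2}\right)^{2}\right) = -6 + Y + n + 2 \left(Y + Y^{2}\right)^{2}$)
$J{\left(48,P{\left(6,T{\left(-2 \right)} \right)} \right)} 54 = \left(-6 + 48 + \left(3 - 6^{2}\right) + 2 \cdot 48^{2} \left(1 + 48\right)^{2}\right) 54 = \left(-6 + 48 + \left(3 - 36\right) + 2 \cdot 2304 \cdot 49^{2}\right) 54 = \left(-6 + 48 + \left(3 - 36\right) + 2 \cdot 2304 \cdot 2401\right) 54 = \left(-6 + 48 - 33 + 11063808\right) 54 = 11063817 \cdot 54 = 597446118$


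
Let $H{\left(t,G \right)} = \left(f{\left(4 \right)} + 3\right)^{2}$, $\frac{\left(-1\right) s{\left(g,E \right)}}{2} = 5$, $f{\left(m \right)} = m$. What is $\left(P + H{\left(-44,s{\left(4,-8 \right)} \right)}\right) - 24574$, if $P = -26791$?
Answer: $-51316$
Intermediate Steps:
$s{\left(g,E \right)} = -10$ ($s{\left(g,E \right)} = \left(-2\right) 5 = -10$)
$H{\left(t,G \right)} = 49$ ($H{\left(t,G \right)} = \left(4 + 3\right)^{2} = 7^{2} = 49$)
$\left(P + H{\left(-44,s{\left(4,-8 \right)} \right)}\right) - 24574 = \left(-26791 + 49\right) - 24574 = -26742 - 24574 = -51316$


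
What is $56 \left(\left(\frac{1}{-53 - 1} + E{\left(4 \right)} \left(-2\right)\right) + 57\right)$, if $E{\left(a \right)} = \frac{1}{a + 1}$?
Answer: $\frac{427756}{135} \approx 3168.6$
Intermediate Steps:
$E{\left(a \right)} = \frac{1}{1 + a}$
$56 \left(\left(\frac{1}{-53 - 1} + E{\left(4 \right)} \left(-2\right)\right) + 57\right) = 56 \left(\left(\frac{1}{-53 - 1} + \frac{1}{1 + 4} \left(-2\right)\right) + 57\right) = 56 \left(\left(\frac{1}{-54} + \frac{1}{5} \left(-2\right)\right) + 57\right) = 56 \left(\left(- \frac{1}{54} + \frac{1}{5} \left(-2\right)\right) + 57\right) = 56 \left(\left(- \frac{1}{54} - \frac{2}{5}\right) + 57\right) = 56 \left(- \frac{113}{270} + 57\right) = 56 \cdot \frac{15277}{270} = \frac{427756}{135}$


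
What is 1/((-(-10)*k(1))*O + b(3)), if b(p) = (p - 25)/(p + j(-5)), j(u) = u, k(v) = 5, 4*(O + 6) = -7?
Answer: -2/753 ≈ -0.0026560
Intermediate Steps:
O = -31/4 (O = -6 + (¼)*(-7) = -6 - 7/4 = -31/4 ≈ -7.7500)
b(p) = (-25 + p)/(-5 + p) (b(p) = (p - 25)/(p - 5) = (-25 + p)/(-5 + p))
1/((-(-10)*k(1))*O + b(3)) = 1/(-(-10)*5*(-31/4) + (-25 + 3)/(-5 + 3)) = 1/(-10*(-5)*(-31/4) - 22/(-2)) = 1/(50*(-31/4) - ½*(-22)) = 1/(-775/2 + 11) = 1/(-753/2) = -2/753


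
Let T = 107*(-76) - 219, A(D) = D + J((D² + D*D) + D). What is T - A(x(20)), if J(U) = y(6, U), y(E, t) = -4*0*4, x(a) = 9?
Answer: -8360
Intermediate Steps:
y(E, t) = 0 (y(E, t) = 0*4 = 0)
J(U) = 0
A(D) = D (A(D) = D + 0 = D)
T = -8351 (T = -8132 - 219 = -8351)
T - A(x(20)) = -8351 - 1*9 = -8351 - 9 = -8360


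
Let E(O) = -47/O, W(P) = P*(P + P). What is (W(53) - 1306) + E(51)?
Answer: 219865/51 ≈ 4311.1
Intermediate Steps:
W(P) = 2*P**2 (W(P) = P*(2*P) = 2*P**2)
(W(53) - 1306) + E(51) = (2*53**2 - 1306) - 47/51 = (2*2809 - 1306) - 47*1/51 = (5618 - 1306) - 47/51 = 4312 - 47/51 = 219865/51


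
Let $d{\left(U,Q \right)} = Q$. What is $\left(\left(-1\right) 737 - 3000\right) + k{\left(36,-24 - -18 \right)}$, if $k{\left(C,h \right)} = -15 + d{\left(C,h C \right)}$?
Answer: $-3968$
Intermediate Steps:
$k{\left(C,h \right)} = -15 + C h$ ($k{\left(C,h \right)} = -15 + h C = -15 + C h$)
$\left(\left(-1\right) 737 - 3000\right) + k{\left(36,-24 - -18 \right)} = \left(\left(-1\right) 737 - 3000\right) + \left(-15 + 36 \left(-24 - -18\right)\right) = \left(-737 - 3000\right) + \left(-15 + 36 \left(-24 + 18\right)\right) = -3737 + \left(-15 + 36 \left(-6\right)\right) = -3737 - 231 = -3968$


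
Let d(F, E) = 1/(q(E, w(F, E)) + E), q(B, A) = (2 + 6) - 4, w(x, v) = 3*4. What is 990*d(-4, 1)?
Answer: 198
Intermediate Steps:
w(x, v) = 12
q(B, A) = 4 (q(B, A) = 8 - 4 = 4)
d(F, E) = 1/(4 + E)
990*d(-4, 1) = 990/(4 + 1) = 990/5 = 990*(⅕) = 198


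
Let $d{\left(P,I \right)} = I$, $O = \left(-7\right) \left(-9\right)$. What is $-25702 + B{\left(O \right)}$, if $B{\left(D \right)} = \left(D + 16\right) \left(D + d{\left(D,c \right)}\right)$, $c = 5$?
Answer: $-20330$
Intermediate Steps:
$O = 63$
$B{\left(D \right)} = \left(5 + D\right) \left(16 + D\right)$ ($B{\left(D \right)} = \left(D + 16\right) \left(D + 5\right) = \left(16 + D\right) \left(5 + D\right) = \left(5 + D\right) \left(16 + D\right)$)
$-25702 + B{\left(O \right)} = -25702 + \left(80 + 63^{2} + 21 \cdot 63\right) = -25702 + \left(80 + 3969 + 1323\right) = -25702 + 5372 = -20330$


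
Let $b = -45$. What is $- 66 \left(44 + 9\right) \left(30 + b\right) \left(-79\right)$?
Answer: $-4145130$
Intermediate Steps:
$- 66 \left(44 + 9\right) \left(30 + b\right) \left(-79\right) = - 66 \left(44 + 9\right) \left(30 - 45\right) \left(-79\right) = - 66 \cdot 53 \left(-15\right) \left(-79\right) = \left(-66\right) \left(-795\right) \left(-79\right) = 52470 \left(-79\right) = -4145130$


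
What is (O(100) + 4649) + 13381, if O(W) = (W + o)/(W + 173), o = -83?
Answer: 4922207/273 ≈ 18030.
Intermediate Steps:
O(W) = (-83 + W)/(173 + W) (O(W) = (W - 83)/(W + 173) = (-83 + W)/(173 + W))
(O(100) + 4649) + 13381 = ((-83 + 100)/(173 + 100) + 4649) + 13381 = (17/273 + 4649) + 13381 = 1269194/273 + 13381 = 4922207/273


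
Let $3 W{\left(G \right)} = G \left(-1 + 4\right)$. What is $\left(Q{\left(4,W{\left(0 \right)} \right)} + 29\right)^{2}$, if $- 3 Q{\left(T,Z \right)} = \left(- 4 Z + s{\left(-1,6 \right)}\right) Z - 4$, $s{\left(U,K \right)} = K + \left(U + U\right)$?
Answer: $\frac{8281}{9} \approx 920.11$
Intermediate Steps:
$s{\left(U,K \right)} = K + 2 U$
$W{\left(G \right)} = G$ ($W{\left(G \right)} = \frac{G \left(-1 + 4\right)}{3} = \frac{G 3}{3} = \frac{3 G}{3} = G$)
$Q{\left(T,Z \right)} = \frac{4}{3} - \frac{Z \left(4 - 4 Z\right)}{3}$ ($Q{\left(T,Z \right)} = - \frac{\left(- 4 Z + \left(6 + 2 \left(-1\right)\right)\right) Z - 4}{3} = - \frac{\left(- 4 Z + \left(6 - 2\right)\right) Z - 4}{3} = - \frac{\left(- 4 Z + 4\right) Z - 4}{3} = - \frac{\left(4 - 4 Z\right) Z - 4}{3} = - \frac{Z \left(4 - 4 Z\right) - 4}{3} = - \frac{-4 + Z \left(4 - 4 Z\right)}{3} = \frac{4}{3} - \frac{Z \left(4 - 4 Z\right)}{3}$)
$\left(Q{\left(4,W{\left(0 \right)} \right)} + 29\right)^{2} = \left(\left(\frac{4}{3} - 0 + \frac{4 \cdot 0^{2}}{3}\right) + 29\right)^{2} = \left(\left(\frac{4}{3} + 0 + \frac{4}{3} \cdot 0\right) + 29\right)^{2} = \left(\left(\frac{4}{3} + 0 + 0\right) + 29\right)^{2} = \left(\frac{4}{3} + 29\right)^{2} = \left(\frac{91}{3}\right)^{2} = \frac{8281}{9}$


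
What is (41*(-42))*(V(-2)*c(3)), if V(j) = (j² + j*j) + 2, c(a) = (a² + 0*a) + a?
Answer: -206640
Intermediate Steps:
c(a) = a + a² (c(a) = (a² + 0) + a = a² + a = a + a²)
V(j) = 2 + 2*j² (V(j) = (j² + j²) + 2 = 2*j² + 2 = 2 + 2*j²)
(41*(-42))*(V(-2)*c(3)) = (41*(-42))*((2 + 2*(-2)²)*(3*(1 + 3))) = -1722*(2 + 2*4)*3*4 = -1722*(2 + 8)*12 = -17220*12 = -1722*120 = -206640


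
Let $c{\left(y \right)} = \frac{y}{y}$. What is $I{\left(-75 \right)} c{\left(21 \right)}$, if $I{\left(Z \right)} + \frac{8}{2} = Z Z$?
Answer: $5621$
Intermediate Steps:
$c{\left(y \right)} = 1$
$I{\left(Z \right)} = -4 + Z^{2}$ ($I{\left(Z \right)} = -4 + Z Z = -4 + Z^{2}$)
$I{\left(-75 \right)} c{\left(21 \right)} = \left(-4 + \left(-75\right)^{2}\right) 1 = \left(-4 + 5625\right) 1 = 5621 \cdot 1 = 5621$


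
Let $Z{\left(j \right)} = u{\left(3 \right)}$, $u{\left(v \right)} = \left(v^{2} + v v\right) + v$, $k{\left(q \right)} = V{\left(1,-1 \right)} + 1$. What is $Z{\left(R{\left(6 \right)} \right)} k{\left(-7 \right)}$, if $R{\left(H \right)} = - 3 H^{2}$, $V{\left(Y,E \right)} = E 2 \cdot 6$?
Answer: $-231$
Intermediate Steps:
$V{\left(Y,E \right)} = 12 E$ ($V{\left(Y,E \right)} = 2 E 6 = 12 E$)
$k{\left(q \right)} = -11$ ($k{\left(q \right)} = 12 \left(-1\right) + 1 = -12 + 1 = -11$)
$u{\left(v \right)} = v + 2 v^{2}$ ($u{\left(v \right)} = \left(v^{2} + v^{2}\right) + v = 2 v^{2} + v = v + 2 v^{2}$)
$Z{\left(j \right)} = 21$ ($Z{\left(j \right)} = 3 \left(1 + 2 \cdot 3\right) = 3 \left(1 + 6\right) = 3 \cdot 7 = 21$)
$Z{\left(R{\left(6 \right)} \right)} k{\left(-7 \right)} = 21 \left(-11\right) = -231$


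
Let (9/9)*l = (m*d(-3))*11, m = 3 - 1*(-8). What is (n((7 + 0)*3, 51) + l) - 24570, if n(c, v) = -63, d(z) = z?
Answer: -24996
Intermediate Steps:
m = 11 (m = 3 + 8 = 11)
l = -363 (l = (11*(-3))*11 = -33*11 = -363)
(n((7 + 0)*3, 51) + l) - 24570 = (-63 - 363) - 24570 = -426 - 24570 = -24996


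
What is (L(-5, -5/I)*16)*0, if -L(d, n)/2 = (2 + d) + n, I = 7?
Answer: 0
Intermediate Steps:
L(d, n) = -4 - 2*d - 2*n (L(d, n) = -2*((2 + d) + n) = -2*(2 + d + n) = -4 - 2*d - 2*n)
(L(-5, -5/I)*16)*0 = ((-4 - 2*(-5) - (-10)/7)*16)*0 = ((-4 + 10 - (-10)/7)*16)*0 = ((-4 + 10 - 2*(-5/7))*16)*0 = ((-4 + 10 + 10/7)*16)*0 = ((52/7)*16)*0 = (832/7)*0 = 0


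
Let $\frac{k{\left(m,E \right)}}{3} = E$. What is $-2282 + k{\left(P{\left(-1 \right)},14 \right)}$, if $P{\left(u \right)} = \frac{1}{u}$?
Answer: $-2240$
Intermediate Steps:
$k{\left(m,E \right)} = 3 E$
$-2282 + k{\left(P{\left(-1 \right)},14 \right)} = -2282 + 3 \cdot 14 = -2282 + 42 = -2240$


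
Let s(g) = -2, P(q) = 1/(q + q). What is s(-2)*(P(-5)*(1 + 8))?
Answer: 9/5 ≈ 1.8000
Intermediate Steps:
P(q) = 1/(2*q)
s(-2)*(P(-5)*(1 + 8)) = -2*(½)/(-5)*(1 + 8) = -2*(½)*(-⅕)*9 = -(-1)*9/5 = -2*(-9/10) = 9/5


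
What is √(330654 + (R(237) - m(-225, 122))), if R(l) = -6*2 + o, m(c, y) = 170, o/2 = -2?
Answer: 2*√82617 ≈ 574.86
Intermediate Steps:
o = -4 (o = 2*(-2) = -4)
R(l) = -16 (R(l) = -6*2 - 4 = -12 - 4 = -16)
√(330654 + (R(237) - m(-225, 122))) = √(330654 + (-16 - 1*170)) = √(330654 + (-16 - 170)) = √(330654 - 186) = √330468 = 2*√82617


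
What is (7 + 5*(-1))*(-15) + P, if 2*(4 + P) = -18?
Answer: -43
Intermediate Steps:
P = -13 (P = -4 + (½)*(-18) = -4 - 9 = -13)
(7 + 5*(-1))*(-15) + P = (7 + 5*(-1))*(-15) - 13 = (7 - 5)*(-15) - 13 = 2*(-15) - 13 = -30 - 13 = -43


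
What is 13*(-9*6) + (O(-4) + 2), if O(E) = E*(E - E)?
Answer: -700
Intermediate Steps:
O(E) = 0 (O(E) = E*0 = 0)
13*(-9*6) + (O(-4) + 2) = 13*(-9*6) + (0 + 2) = 13*(-54) + 2 = -702 + 2 = -700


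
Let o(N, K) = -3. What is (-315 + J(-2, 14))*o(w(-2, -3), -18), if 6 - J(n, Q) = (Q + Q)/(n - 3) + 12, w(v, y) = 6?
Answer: 4731/5 ≈ 946.20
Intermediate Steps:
J(n, Q) = -6 - 2*Q/(-3 + n) (J(n, Q) = 6 - ((Q + Q)/(n - 3) + 12) = 6 - ((2*Q)/(-3 + n) + 12) = 6 - (2*Q/(-3 + n) + 12) = 6 - (12 + 2*Q/(-3 + n)) = 6 + (-12 - 2*Q/(-3 + n)) = -6 - 2*Q/(-3 + n))
(-315 + J(-2, 14))*o(w(-2, -3), -18) = (-315 + 2*(9 - 1*14 - 3*(-2))/(-3 - 2))*(-3) = (-315 + 2*(9 - 14 + 6)/(-5))*(-3) = (-315 + 2*(-1/5)*1)*(-3) = (-315 - 2/5)*(-3) = -1577/5*(-3) = 4731/5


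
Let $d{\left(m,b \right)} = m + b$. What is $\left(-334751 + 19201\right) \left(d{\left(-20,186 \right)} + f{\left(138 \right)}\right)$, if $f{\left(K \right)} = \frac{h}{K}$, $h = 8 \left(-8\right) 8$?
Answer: $- \frac{3533528900}{69} \approx -5.1211 \cdot 10^{7}$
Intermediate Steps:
$d{\left(m,b \right)} = b + m$
$h = -512$ ($h = \left(-64\right) 8 = -512$)
$f{\left(K \right)} = - \frac{512}{K}$
$\left(-334751 + 19201\right) \left(d{\left(-20,186 \right)} + f{\left(138 \right)}\right) = \left(-334751 + 19201\right) \left(\left(186 - 20\right) - \frac{512}{138}\right) = - 315550 \left(166 - \frac{256}{69}\right) = \left(-315550\right) \frac{11198}{69} = - \frac{3533528900}{69}$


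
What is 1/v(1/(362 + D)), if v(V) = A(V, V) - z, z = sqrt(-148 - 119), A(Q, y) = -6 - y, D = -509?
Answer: -129507/6545764 + 21609*I*sqrt(267)/6545764 ≈ -0.019785 + 0.053942*I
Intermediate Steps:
z = I*sqrt(267) (z = sqrt(-267) = I*sqrt(267) ≈ 16.34*I)
v(V) = -6 - V - I*sqrt(267) (v(V) = (-6 - V) - I*sqrt(267) = -6 - V - I*sqrt(267))
1/v(1/(362 + D)) = 1/(-6 - 1/(362 - 509) - I*sqrt(267)) = 1/(-6 - 1/(-147) - I*sqrt(267)) = 1/(-6 - 1*(-1/147) - I*sqrt(267)) = 1/(-6 + 1/147 - I*sqrt(267)) = 1/(-881/147 - I*sqrt(267))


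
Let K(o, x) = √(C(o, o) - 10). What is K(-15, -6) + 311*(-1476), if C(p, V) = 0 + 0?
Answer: -459036 + I*√10 ≈ -4.5904e+5 + 3.1623*I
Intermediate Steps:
C(p, V) = 0
K(o, x) = I*√10 (K(o, x) = √(0 - 10) = √(-10) = I*√10)
K(-15, -6) + 311*(-1476) = I*√10 + 311*(-1476) = I*√10 - 459036 = -459036 + I*√10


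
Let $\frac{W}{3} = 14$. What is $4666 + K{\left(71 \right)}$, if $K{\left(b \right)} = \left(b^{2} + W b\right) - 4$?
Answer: $12685$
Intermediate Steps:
$W = 42$ ($W = 3 \cdot 14 = 42$)
$K{\left(b \right)} = -4 + b^{2} + 42 b$ ($K{\left(b \right)} = \left(b^{2} + 42 b\right) - 4 = -4 + b^{2} + 42 b$)
$4666 + K{\left(71 \right)} = 4666 + \left(-4 + 71^{2} + 42 \cdot 71\right) = 4666 + \left(-4 + 5041 + 2982\right) = 4666 + 8019 = 12685$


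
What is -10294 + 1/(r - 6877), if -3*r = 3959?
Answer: -253129463/24590 ≈ -10294.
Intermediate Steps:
r = -3959/3 (r = -⅓*3959 = -3959/3 ≈ -1319.7)
-10294 + 1/(r - 6877) = -10294 + 1/(-3959/3 - 6877) = -10294 + 1/(-24590/3) = -10294 - 3/24590 = -253129463/24590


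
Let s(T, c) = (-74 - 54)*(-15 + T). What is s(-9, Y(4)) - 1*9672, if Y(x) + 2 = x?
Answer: -6600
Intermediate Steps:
Y(x) = -2 + x
s(T, c) = 1920 - 128*T (s(T, c) = -128*(-15 + T) = 1920 - 128*T)
s(-9, Y(4)) - 1*9672 = (1920 - 128*(-9)) - 1*9672 = (1920 + 1152) - 9672 = 3072 - 9672 = -6600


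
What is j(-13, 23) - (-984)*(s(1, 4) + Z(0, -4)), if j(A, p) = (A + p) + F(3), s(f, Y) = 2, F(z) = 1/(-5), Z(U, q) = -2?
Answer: 49/5 ≈ 9.8000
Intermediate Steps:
F(z) = -⅕
j(A, p) = -⅕ + A + p (j(A, p) = (A + p) - ⅕ = -⅕ + A + p)
j(-13, 23) - (-984)*(s(1, 4) + Z(0, -4)) = (-⅕ - 13 + 23) - (-984)*(2 - 2) = 49/5 - (-984)*0 = 49/5 - 164*0 = 49/5 + 0 = 49/5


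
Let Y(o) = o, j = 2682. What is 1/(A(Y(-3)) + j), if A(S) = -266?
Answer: 1/2416 ≈ 0.00041391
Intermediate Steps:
1/(A(Y(-3)) + j) = 1/(-266 + 2682) = 1/2416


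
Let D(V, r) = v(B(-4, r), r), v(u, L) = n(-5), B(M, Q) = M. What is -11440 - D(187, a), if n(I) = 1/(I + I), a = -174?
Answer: -114399/10 ≈ -11440.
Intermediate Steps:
n(I) = 1/(2*I)
v(u, L) = -1/10 (v(u, L) = (1/2)/(-5) = (1/2)*(-1/5) = -1/10)
D(V, r) = -1/10
-11440 - D(187, a) = -11440 - 1*(-1/10) = -11440 + 1/10 = -114399/10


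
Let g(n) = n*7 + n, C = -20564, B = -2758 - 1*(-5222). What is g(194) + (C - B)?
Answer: -21476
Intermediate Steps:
B = 2464 (B = -2758 + 5222 = 2464)
g(n) = 8*n (g(n) = 7*n + n = 8*n)
g(194) + (C - B) = 8*194 + (-20564 - 1*2464) = 1552 + (-20564 - 2464) = 1552 - 23028 = -21476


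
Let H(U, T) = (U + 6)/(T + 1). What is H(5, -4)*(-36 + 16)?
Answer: 220/3 ≈ 73.333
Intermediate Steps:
H(U, T) = (6 + U)/(1 + T)
H(5, -4)*(-36 + 16) = ((6 + 5)/(1 - 4))*(-36 + 16) = (11/(-3))*(-20) = -⅓*11*(-20) = -11/3*(-20) = 220/3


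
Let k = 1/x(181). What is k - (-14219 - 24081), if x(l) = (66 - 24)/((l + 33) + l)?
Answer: 1608995/42 ≈ 38309.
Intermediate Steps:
x(l) = 42/(33 + 2*l) (x(l) = 42/((33 + l) + l) = 42/(33 + 2*l))
k = 395/42 (k = 1/(42/(33 + 2*181)) = 1/(42/(33 + 362)) = 1/(42/395) = 395/42 ≈ 9.4048)
k - (-14219 - 24081) = 395/42 - (-14219 - 24081) = 395/42 - 1*(-38300) = 395/42 + 38300 = 1608995/42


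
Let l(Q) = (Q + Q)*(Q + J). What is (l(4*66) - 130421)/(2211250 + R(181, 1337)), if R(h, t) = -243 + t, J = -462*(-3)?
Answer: 740779/2212344 ≈ 0.33484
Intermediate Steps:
J = 1386
l(Q) = 2*Q*(1386 + Q) (l(Q) = (Q + Q)*(Q + 1386) = (2*Q)*(1386 + Q) = 2*Q*(1386 + Q))
(l(4*66) - 130421)/(2211250 + R(181, 1337)) = (2*(4*66)*(1386 + 4*66) - 130421)/(2211250 + (-243 + 1337)) = (2*264*(1386 + 264) - 130421)/(2211250 + 1094) = (2*264*1650 - 130421)/2212344 = (871200 - 130421)*(1/2212344) = 740779*(1/2212344) = 740779/2212344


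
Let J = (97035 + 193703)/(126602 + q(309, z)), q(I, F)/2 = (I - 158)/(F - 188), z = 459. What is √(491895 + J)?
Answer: √144757743492595548458/17154722 ≈ 701.35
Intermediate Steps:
q(I, F) = 2*(-158 + I)/(-188 + F) (q(I, F) = 2*((I - 158)/(F - 188)) = 2*((-158 + I)/(-188 + F)) = 2*(-158 + I)/(-188 + F))
J = 39394999/17154722 (J = (97035 + 193703)/(126602 + 2*(-158 + 309)/(-188 + 459)) = 290738/(126602 + 2*151/271) = 290738/(126602 + 2*(1/271)*151) = 290738/(126602 + 302/271) = 290738/(34309444/271) = 290738*(271/34309444) = 39394999/17154722 ≈ 2.2965)
√(491895 + J) = √(491895 + 39394999/17154722) = √(8438361373189/17154722) = √144757743492595548458/17154722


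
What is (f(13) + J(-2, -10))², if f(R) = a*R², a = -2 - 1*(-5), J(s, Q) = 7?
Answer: 264196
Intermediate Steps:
a = 3 (a = -2 + 5 = 3)
f(R) = 3*R²
(f(13) + J(-2, -10))² = (3*13² + 7)² = (3*169 + 7)² = (507 + 7)² = 514² = 264196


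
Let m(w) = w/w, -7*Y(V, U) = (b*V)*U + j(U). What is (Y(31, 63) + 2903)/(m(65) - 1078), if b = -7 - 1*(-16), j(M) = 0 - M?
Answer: -401/1077 ≈ -0.37233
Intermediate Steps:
j(M) = -M
b = 9 (b = -7 + 16 = 9)
Y(V, U) = U/7 - 9*U*V/7 (Y(V, U) = -((9*V)*U - U)/7 = -(9*U*V - U)/7 = -(-U + 9*U*V)/7 = U/7 - 9*U*V/7)
m(w) = 1
(Y(31, 63) + 2903)/(m(65) - 1078) = ((1/7)*63*(1 - 9*31) + 2903)/(1 - 1078) = ((1/7)*63*(1 - 279) + 2903)/(-1077) = ((1/7)*63*(-278) + 2903)*(-1/1077) = (-2502 + 2903)*(-1/1077) = 401*(-1/1077) = -401/1077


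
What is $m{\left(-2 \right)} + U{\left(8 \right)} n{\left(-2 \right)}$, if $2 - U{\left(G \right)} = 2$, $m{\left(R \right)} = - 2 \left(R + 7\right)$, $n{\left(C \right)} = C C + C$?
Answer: $-10$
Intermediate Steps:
$n{\left(C \right)} = C + C^{2}$ ($n{\left(C \right)} = C^{2} + C = C + C^{2}$)
$m{\left(R \right)} = -14 - 2 R$ ($m{\left(R \right)} = - 2 \left(7 + R\right) = -14 - 2 R$)
$U{\left(G \right)} = 0$ ($U{\left(G \right)} = 2 - 2 = 0$)
$m{\left(-2 \right)} + U{\left(8 \right)} n{\left(-2 \right)} = \left(-14 - -4\right) + 0 \left(- 2 \left(1 - 2\right)\right) = \left(-14 + 4\right) + 0 \left(\left(-2\right) \left(-1\right)\right) = -10 + 0 \cdot 2 = -10 + 0 = -10$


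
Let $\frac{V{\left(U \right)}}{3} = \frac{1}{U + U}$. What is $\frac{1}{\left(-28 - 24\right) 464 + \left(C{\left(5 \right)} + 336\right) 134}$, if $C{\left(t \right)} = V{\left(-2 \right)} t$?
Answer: $\frac{2}{40787} \approx 4.9035 \cdot 10^{-5}$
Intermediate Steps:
$V{\left(U \right)} = \frac{3}{2 U}$ ($V{\left(U \right)} = \frac{3}{U + U} = \frac{3}{2 U}$)
$C{\left(t \right)} = - \frac{3 t}{4}$ ($C{\left(t \right)} = \frac{3}{2 \left(-2\right)} t = \frac{3}{2} \left(- \frac{1}{2}\right) t = - \frac{3 t}{4}$)
$\frac{1}{\left(-28 - 24\right) 464 + \left(C{\left(5 \right)} + 336\right) 134} = \frac{1}{\left(-28 - 24\right) 464 + \left(\left(- \frac{3}{4}\right) 5 + 336\right) 134} = \frac{1}{\left(-52\right) 464 + \left(- \frac{15}{4} + 336\right) 134} = \frac{1}{-24128 + \frac{1329}{4} \cdot 134} = \frac{1}{-24128 + \frac{89043}{2}} = \frac{1}{\frac{40787}{2}} = \frac{2}{40787}$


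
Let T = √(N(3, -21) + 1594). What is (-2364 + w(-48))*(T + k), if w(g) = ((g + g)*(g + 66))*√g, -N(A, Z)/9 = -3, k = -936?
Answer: 12*(197 + 576*I*√3)*(936 - √1621) ≈ 2.1175e+6 + 1.0724e+7*I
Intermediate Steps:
N(A, Z) = 27 (N(A, Z) = -9*(-3) = 27)
w(g) = 2*g^(3/2)*(66 + g) (w(g) = ((2*g)*(66 + g))*√g = (2*g*(66 + g))*√g = 2*g^(3/2)*(66 + g))
T = √1621 (T = √(27 + 1594) = √1621 ≈ 40.262)
(-2364 + w(-48))*(T + k) = (-2364 + 2*(-48)^(3/2)*(66 - 48))*(√1621 - 936) = (-2364 + 2*(-192*I*√3)*18)*(-936 + √1621) = (-2364 - 6912*I*√3)*(-936 + √1621)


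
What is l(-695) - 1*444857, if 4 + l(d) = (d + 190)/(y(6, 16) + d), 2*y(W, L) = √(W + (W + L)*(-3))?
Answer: -42977061293/96608 + 101*I*√15/96608 ≈ -4.4486e+5 + 0.0040491*I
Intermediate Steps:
y(W, L) = √(-3*L - 2*W)/2 (y(W, L) = √(W + (W + L)*(-3))/2 = √(W + (L + W)*(-3))/2 = √(W + (-3*L - 3*W))/2 = √(-3*L - 2*W)/2)
l(d) = -4 + (190 + d)/(d + I*√15) (l(d) = -4 + (d + 190)/(√(-3*16 - 2*6)/2 + d) = -4 + (190 + d)/(√(-48 - 12)/2 + d) = -4 + (190 + d)/(√(-60)/2 + d) = -4 + (190 + d)/((2*I*√15)/2 + d) = -4 + (190 + d)/(I*√15 + d) = -4 + (190 + d)/(d + I*√15))
l(-695) - 1*444857 = (190 - 3*(-695) - 4*I*√15)/(-695 + I*√15) - 1*444857 = (190 + 2085 - 4*I*√15)/(-695 + I*√15) - 444857 = (2275 - 4*I*√15)/(-695 + I*√15) - 444857 = -444857 + (2275 - 4*I*√15)/(-695 + I*√15)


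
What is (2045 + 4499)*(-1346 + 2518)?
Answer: 7669568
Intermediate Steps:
(2045 + 4499)*(-1346 + 2518) = 6544*1172 = 7669568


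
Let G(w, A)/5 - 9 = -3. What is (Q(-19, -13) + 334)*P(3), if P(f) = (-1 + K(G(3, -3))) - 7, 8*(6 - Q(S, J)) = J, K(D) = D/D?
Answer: -19131/8 ≈ -2391.4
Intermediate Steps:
G(w, A) = 30 (G(w, A) = 45 + 5*(-3) = 45 - 15 = 30)
K(D) = 1
Q(S, J) = 6 - J/8
P(f) = -7 (P(f) = (-1 + 1) - 7 = 0 - 7 = -7)
(Q(-19, -13) + 334)*P(3) = ((6 - 1/8*(-13)) + 334)*(-7) = ((6 + 13/8) + 334)*(-7) = (61/8 + 334)*(-7) = (2733/8)*(-7) = -19131/8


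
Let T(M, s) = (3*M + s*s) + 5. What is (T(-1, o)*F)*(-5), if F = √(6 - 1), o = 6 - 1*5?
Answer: -15*√5 ≈ -33.541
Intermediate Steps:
o = 1 (o = 6 - 5 = 1)
T(M, s) = 5 + s² + 3*M (T(M, s) = (3*M + s²) + 5 = (s² + 3*M) + 5 = 5 + s² + 3*M)
F = √5 ≈ 2.2361
(T(-1, o)*F)*(-5) = ((5 + 1² + 3*(-1))*√5)*(-5) = ((5 + 1 - 3)*√5)*(-5) = (3*√5)*(-5) = -15*√5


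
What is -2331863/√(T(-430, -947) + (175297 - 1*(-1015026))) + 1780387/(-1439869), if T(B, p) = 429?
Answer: -1780387/1439869 - 2331863*√74422/297688 ≈ -2138.2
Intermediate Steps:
-2331863/√(T(-430, -947) + (175297 - 1*(-1015026))) + 1780387/(-1439869) = -2331863/√(429 + (175297 - 1*(-1015026))) + 1780387/(-1439869) = -2331863/√(429 + (175297 + 1015026)) + 1780387*(-1/1439869) = -2331863/√(429 + 1190323) - 1780387/1439869 = -2331863*√74422/297688 - 1780387/1439869 = -1780387/1439869 - 2331863*√74422/297688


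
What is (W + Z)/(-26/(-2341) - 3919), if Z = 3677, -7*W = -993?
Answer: -62579612/64220471 ≈ -0.97445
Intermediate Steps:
W = 993/7 (W = -⅐*(-993) = 993/7 ≈ 141.86)
(W + Z)/(-26/(-2341) - 3919) = (993/7 + 3677)/(-26/(-2341) - 3919) = 26732/(7*(-26*(-1/2341) - 3919)) = 26732/(7*(26/2341 - 3919)) = 26732/(7*(-9174353/2341)) = (26732/7)*(-2341/9174353) = -62579612/64220471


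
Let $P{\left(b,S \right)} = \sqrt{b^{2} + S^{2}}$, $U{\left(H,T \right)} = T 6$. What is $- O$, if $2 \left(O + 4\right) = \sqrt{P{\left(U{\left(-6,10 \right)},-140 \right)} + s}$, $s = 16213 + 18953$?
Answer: $4 - \frac{\sqrt{35166 + 20 \sqrt{58}}}{2} \approx -89.966$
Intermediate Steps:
$U{\left(H,T \right)} = 6 T$
$P{\left(b,S \right)} = \sqrt{S^{2} + b^{2}}$
$s = 35166$
$O = -4 + \frac{\sqrt{35166 + 20 \sqrt{58}}}{2}$ ($O = -4 + \frac{\sqrt{\sqrt{\left(-140\right)^{2} + \left(6 \cdot 10\right)^{2}} + 35166}}{2} = -4 + \frac{\sqrt{\sqrt{19600 + 60^{2}} + 35166}}{2} = -4 + \frac{\sqrt{\sqrt{19600 + 3600} + 35166}}{2} = -4 + \frac{\sqrt{\sqrt{23200} + 35166}}{2} = -4 + \frac{\sqrt{20 \sqrt{58} + 35166}}{2} = -4 + \frac{\sqrt{35166 + 20 \sqrt{58}}}{2} \approx 89.966$)
$- O = - (-4 + \frac{\sqrt{35166 + 20 \sqrt{58}}}{2}) = 4 - \frac{\sqrt{35166 + 20 \sqrt{58}}}{2}$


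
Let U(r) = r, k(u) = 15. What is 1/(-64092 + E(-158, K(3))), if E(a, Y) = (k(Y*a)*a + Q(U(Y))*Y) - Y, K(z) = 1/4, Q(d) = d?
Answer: -16/1063395 ≈ -1.5046e-5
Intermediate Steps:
K(z) = ¼
E(a, Y) = Y² - Y + 15*a (E(a, Y) = (15*a + Y*Y) - Y = (15*a + Y²) - Y = (Y² + 15*a) - Y = Y² - Y + 15*a)
1/(-64092 + E(-158, K(3))) = 1/(-64092 + ((¼)² - 1*¼ + 15*(-158))) = 1/(-64092 + (1/16 - ¼ - 2370)) = 1/(-64092 - 37923/16) = 1/(-1063395/16) = -16/1063395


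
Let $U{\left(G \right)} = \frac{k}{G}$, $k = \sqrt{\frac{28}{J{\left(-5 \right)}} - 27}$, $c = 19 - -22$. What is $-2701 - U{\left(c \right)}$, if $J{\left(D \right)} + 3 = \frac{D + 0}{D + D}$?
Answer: $-2701 - \frac{i \sqrt{955}}{205} \approx -2701.0 - 0.15075 i$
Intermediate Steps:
$c = 41$ ($c = 19 + 22 = 41$)
$J{\left(D \right)} = - \frac{5}{2}$ ($J{\left(D \right)} = -3 + \frac{D + 0}{D + D} = -3 + \frac{D}{2 D} = -3 + D \frac{1}{2 D} = -3 + \frac{1}{2} = - \frac{5}{2}$)
$k = \frac{i \sqrt{955}}{5}$ ($k = \sqrt{\frac{28}{- \frac{5}{2}} - 27} = \sqrt{28 \left(- \frac{2}{5}\right) - 27} = \sqrt{- \frac{56}{5} - 27} = \sqrt{- \frac{191}{5}} = \frac{i \sqrt{955}}{5} \approx 6.1806 i$)
$U{\left(G \right)} = \frac{i \sqrt{955}}{5 G}$ ($U{\left(G \right)} = \frac{\frac{1}{5} i \sqrt{955}}{G} = \frac{i \sqrt{955}}{5 G}$)
$-2701 - U{\left(c \right)} = -2701 - \frac{i \sqrt{955}}{5 \cdot 41} = -2701 - \frac{1}{5} i \sqrt{955} \cdot \frac{1}{41} = -2701 - \frac{i \sqrt{955}}{205}$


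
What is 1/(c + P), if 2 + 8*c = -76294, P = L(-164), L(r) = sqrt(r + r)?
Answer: -9537/90954697 - 2*I*sqrt(82)/90954697 ≈ -0.00010485 - 1.9912e-7*I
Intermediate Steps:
L(r) = sqrt(2)*sqrt(r) (L(r) = sqrt(2*r) = sqrt(2)*sqrt(r))
P = 2*I*sqrt(82) (P = sqrt(2)*sqrt(-164) = sqrt(2)*(2*I*sqrt(41)) = 2*I*sqrt(82) ≈ 18.111*I)
c = -9537 (c = -1/4 + (1/8)*(-76294) = -1/4 - 38147/4 = -9537)
1/(c + P) = 1/(-9537 + 2*I*sqrt(82))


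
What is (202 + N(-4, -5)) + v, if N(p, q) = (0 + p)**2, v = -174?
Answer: 44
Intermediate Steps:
N(p, q) = p**2
(202 + N(-4, -5)) + v = (202 + (-4)**2) - 174 = (202 + 16) - 174 = 218 - 174 = 44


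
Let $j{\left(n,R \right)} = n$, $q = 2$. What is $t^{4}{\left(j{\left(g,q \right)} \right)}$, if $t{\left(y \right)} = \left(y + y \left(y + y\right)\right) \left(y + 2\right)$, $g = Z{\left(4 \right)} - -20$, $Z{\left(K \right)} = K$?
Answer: $874022632832434176$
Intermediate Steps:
$g = 24$ ($g = 4 - -20 = 4 + 20 = 24$)
$t{\left(y \right)} = \left(2 + y\right) \left(y + 2 y^{2}\right)$ ($t{\left(y \right)} = \left(y + y 2 y\right) \left(2 + y\right) = \left(y + 2 y^{2}\right) \left(2 + y\right) = \left(2 + y\right) \left(y + 2 y^{2}\right)$)
$t^{4}{\left(j{\left(g,q \right)} \right)} = \left(24 \left(2 + 2 \cdot 24^{2} + 5 \cdot 24\right)\right)^{4} = \left(24 \left(2 + 2 \cdot 576 + 120\right)\right)^{4} = \left(24 \left(2 + 1152 + 120\right)\right)^{4} = \left(24 \cdot 1274\right)^{4} = 30576^{4} = 874022632832434176$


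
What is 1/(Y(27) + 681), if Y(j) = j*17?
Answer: 1/1140 ≈ 0.00087719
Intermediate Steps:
Y(j) = 17*j
1/(Y(27) + 681) = 1/(17*27 + 681) = 1/(459 + 681) = 1/1140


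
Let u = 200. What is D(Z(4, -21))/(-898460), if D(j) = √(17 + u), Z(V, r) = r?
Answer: -√217/898460 ≈ -1.6396e-5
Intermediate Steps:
D(j) = √217 (D(j) = √(17 + 200) = √217)
D(Z(4, -21))/(-898460) = √217/(-898460) = √217*(-1/898460) = -√217/898460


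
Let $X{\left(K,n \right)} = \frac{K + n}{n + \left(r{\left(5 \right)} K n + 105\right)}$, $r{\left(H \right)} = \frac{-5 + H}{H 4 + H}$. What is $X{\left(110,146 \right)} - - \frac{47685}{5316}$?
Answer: $\frac{4443277}{444772} \approx 9.99$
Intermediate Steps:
$r{\left(H \right)} = \frac{-5 + H}{5 H}$ ($r{\left(H \right)} = \frac{-5 + H}{4 H + H} = \frac{-5 + H}{5 H}$)
$X{\left(K,n \right)} = \frac{K + n}{105 + n}$ ($X{\left(K,n \right)} = \frac{K + n}{n + \left(\frac{-5 + 5}{5 \cdot 5} K n + 105\right)} = \frac{K + n}{n + \left(\frac{1}{5} \cdot \frac{1}{5} \cdot 0 K n + 105\right)} = \frac{K + n}{n + \left(0 K n + 105\right)} = \frac{K + n}{n + \left(0 n + 105\right)} = \frac{K + n}{n + \left(0 + 105\right)} = \frac{K + n}{n + 105} = \frac{K + n}{105 + n}$)
$X{\left(110,146 \right)} - - \frac{47685}{5316} = \frac{110 + 146}{105 + 146} - - \frac{47685}{5316} = \frac{1}{251} \cdot 256 - \left(-47685\right) \frac{1}{5316} = \frac{1}{251} \cdot 256 - - \frac{15895}{1772} = \frac{256}{251} + \frac{15895}{1772} = \frac{4443277}{444772}$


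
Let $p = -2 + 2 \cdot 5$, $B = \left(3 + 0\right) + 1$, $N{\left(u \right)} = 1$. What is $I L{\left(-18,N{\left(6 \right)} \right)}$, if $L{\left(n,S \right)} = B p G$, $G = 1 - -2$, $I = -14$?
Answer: $-1344$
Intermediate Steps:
$B = 4$ ($B = 3 + 1 = 4$)
$p = 8$ ($p = -2 + 10 = 8$)
$G = 3$ ($G = 1 + 2 = 3$)
$L{\left(n,S \right)} = 96$ ($L{\left(n,S \right)} = 4 \cdot 8 \cdot 3 = 32 \cdot 3 = 96$)
$I L{\left(-18,N{\left(6 \right)} \right)} = \left(-14\right) 96 = -1344$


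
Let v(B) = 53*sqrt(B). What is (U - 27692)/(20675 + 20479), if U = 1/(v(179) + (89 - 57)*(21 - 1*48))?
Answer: -3374062942/5014306245 - 53*sqrt(179)/10028612490 ≈ -0.67289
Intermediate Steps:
U = 1/(-864 + 53*sqrt(179)) (U = 1/(53*sqrt(179) + (89 - 57)*(21 - 1*48)) = 1/(53*sqrt(179) + 32*(21 - 48)) = 1/(53*sqrt(179) + 32*(-27)) = 1/(53*sqrt(179) - 864) = 1/(-864 + 53*sqrt(179)) ≈ -0.0064554)
(U - 27692)/(20675 + 20479) = ((-864/243685 - 53*sqrt(179)/243685) - 27692)/(20675 + 20479) = (-6748125884/243685 - 53*sqrt(179)/243685)/41154 = (-6748125884/243685 - 53*sqrt(179)/243685)*(1/41154) = -3374062942/5014306245 - 53*sqrt(179)/10028612490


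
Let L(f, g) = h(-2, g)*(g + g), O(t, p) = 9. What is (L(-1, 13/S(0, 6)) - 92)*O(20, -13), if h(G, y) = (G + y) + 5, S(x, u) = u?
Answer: -1253/2 ≈ -626.50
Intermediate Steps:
h(G, y) = 5 + G + y
L(f, g) = 2*g*(3 + g) (L(f, g) = (5 - 2 + g)*(g + g) = (3 + g)*(2*g) = 2*g*(3 + g))
(L(-1, 13/S(0, 6)) - 92)*O(20, -13) = (2*(13/6)*(3 + 13/6) - 92)*9 = (2*(13/6)*(31/6) - 92)*9 = (403/18 - 92)*9 = -1253/18*9 = -1253/2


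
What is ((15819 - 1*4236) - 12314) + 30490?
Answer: 29759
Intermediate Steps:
((15819 - 1*4236) - 12314) + 30490 = ((15819 - 4236) - 12314) + 30490 = (11583 - 12314) + 30490 = -731 + 30490 = 29759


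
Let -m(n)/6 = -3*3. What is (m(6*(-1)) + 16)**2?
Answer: 4900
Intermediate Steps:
m(n) = 54 (m(n) = -(-18)*3 = -6*(-9) = 54)
(m(6*(-1)) + 16)**2 = (54 + 16)**2 = 70**2 = 4900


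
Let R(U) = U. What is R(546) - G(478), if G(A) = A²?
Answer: -227938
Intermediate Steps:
R(546) - G(478) = 546 - 1*478² = 546 - 1*228484 = 546 - 228484 = -227938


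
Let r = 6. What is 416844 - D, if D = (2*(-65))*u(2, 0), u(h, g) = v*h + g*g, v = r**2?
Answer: 426204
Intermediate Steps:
v = 36 (v = 6**2 = 36)
u(h, g) = g**2 + 36*h (u(h, g) = 36*h + g*g = 36*h + g**2 = g**2 + 36*h)
D = -9360 (D = (2*(-65))*(0**2 + 36*2) = -130*(0 + 72) = -130*72 = -9360)
416844 - D = 416844 - 1*(-9360) = 416844 + 9360 = 426204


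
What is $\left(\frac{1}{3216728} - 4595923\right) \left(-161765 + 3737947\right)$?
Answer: $- \frac{26434840878410278813}{1608364} \approx -1.6436 \cdot 10^{13}$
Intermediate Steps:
$\left(\frac{1}{3216728} - 4595923\right) \left(-161765 + 3737947\right) = \left(\frac{1}{3216728} - 4595923\right) 3576182 = \left(- \frac{14783834199943}{3216728}\right) 3576182 = - \frac{26434840878410278813}{1608364}$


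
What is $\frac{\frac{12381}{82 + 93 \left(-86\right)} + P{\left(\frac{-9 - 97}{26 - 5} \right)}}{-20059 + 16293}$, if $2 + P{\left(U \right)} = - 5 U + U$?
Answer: $- \frac{2763911}{626044776} \approx -0.0044149$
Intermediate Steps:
$P{\left(U \right)} = -2 - 4 U$ ($P{\left(U \right)} = -2 + \left(- 5 U + U\right) = -2 - 4 U$)
$\frac{\frac{12381}{82 + 93 \left(-86\right)} + P{\left(\frac{-9 - 97}{26 - 5} \right)}}{-20059 + 16293} = \frac{\frac{12381}{82 + 93 \left(-86\right)} - \left(2 + 4 \frac{-9 - 97}{26 - 5}\right)}{-20059 + 16293} = \frac{\frac{12381}{82 - 7998} - \left(2 + 4 \left(- \frac{106}{21}\right)\right)}{-3766} = \left(\frac{12381}{-7916} - \left(2 + 4 \left(\left(-106\right) \frac{1}{21}\right)\right)\right) \left(- \frac{1}{3766}\right) = \left(12381 \left(- \frac{1}{7916}\right) - - \frac{382}{21}\right) \left(- \frac{1}{3766}\right) = \left(- \frac{12381}{7916} + \left(-2 + \frac{424}{21}\right)\right) \left(- \frac{1}{3766}\right) = \left(- \frac{12381}{7916} + \frac{382}{21}\right) \left(- \frac{1}{3766}\right) = \frac{2763911}{166236} \left(- \frac{1}{3766}\right) = - \frac{2763911}{626044776}$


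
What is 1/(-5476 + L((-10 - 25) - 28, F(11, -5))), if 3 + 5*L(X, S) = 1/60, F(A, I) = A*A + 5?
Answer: -300/1642979 ≈ -0.00018260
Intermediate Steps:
F(A, I) = 5 + A**2 (F(A, I) = A**2 + 5 = 5 + A**2)
L(X, S) = -179/300 (L(X, S) = -3/5 + (1/5)/60 = -3/5 + (1/5)*(1/60) = -3/5 + 1/300 = -179/300)
1/(-5476 + L((-10 - 25) - 28, F(11, -5))) = 1/(-5476 - 179/300) = 1/(-1642979/300) = -300/1642979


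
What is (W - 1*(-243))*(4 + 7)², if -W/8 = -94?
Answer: 120395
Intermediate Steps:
W = 752 (W = -8*(-94) = 752)
(W - 1*(-243))*(4 + 7)² = (752 - 1*(-243))*(4 + 7)² = (752 + 243)*11² = 995*121 = 120395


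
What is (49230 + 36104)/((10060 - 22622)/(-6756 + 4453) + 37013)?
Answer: 196524202/85253501 ≈ 2.3052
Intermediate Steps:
(49230 + 36104)/((10060 - 22622)/(-6756 + 4453) + 37013) = 85334/(-12562/(-2303) + 37013) = 85334/(-12562*(-1/2303) + 37013) = 85334/(12562/2303 + 37013) = 85334/(85253501/2303) = 85334*(2303/85253501) = 196524202/85253501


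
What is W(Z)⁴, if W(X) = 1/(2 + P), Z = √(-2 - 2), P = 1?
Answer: 1/81 ≈ 0.012346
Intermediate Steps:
Z = 2*I (Z = √(-4) = 2*I ≈ 2.0*I)
W(X) = ⅓ (W(X) = 1/(2 + 1) = 1/3 = ⅓)
W(Z)⁴ = (⅓)⁴ = 1/81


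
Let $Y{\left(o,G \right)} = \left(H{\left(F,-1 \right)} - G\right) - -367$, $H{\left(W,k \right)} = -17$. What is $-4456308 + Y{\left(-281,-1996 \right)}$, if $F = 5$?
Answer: $-4453962$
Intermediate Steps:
$Y{\left(o,G \right)} = 350 - G$ ($Y{\left(o,G \right)} = \left(-17 - G\right) - -367 = \left(-17 - G\right) + 367 = 350 - G$)
$-4456308 + Y{\left(-281,-1996 \right)} = -4456308 + \left(350 - -1996\right) = -4456308 + \left(350 + 1996\right) = -4456308 + 2346 = -4453962$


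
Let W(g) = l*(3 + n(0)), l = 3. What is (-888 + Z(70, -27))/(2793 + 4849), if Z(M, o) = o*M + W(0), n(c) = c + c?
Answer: -2769/7642 ≈ -0.36234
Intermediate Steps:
n(c) = 2*c
W(g) = 9 (W(g) = 3*(3 + 2*0) = 3*(3 + 0) = 3*3 = 9)
Z(M, o) = 9 + M*o (Z(M, o) = o*M + 9 = M*o + 9 = 9 + M*o)
(-888 + Z(70, -27))/(2793 + 4849) = (-888 + (9 + 70*(-27)))/(2793 + 4849) = (-888 + (9 - 1890))/7642 = (-888 - 1881)*(1/7642) = -2769*1/7642 = -2769/7642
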